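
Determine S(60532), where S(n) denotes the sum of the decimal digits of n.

6+0+5+3+2 = 16

16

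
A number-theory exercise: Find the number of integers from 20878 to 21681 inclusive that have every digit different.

248

The integers in [20878, 21681] that have every digit different: 20879, 20891, 20893, 20894, 20895, 20896, …, 21679, 21680.
248 qualify.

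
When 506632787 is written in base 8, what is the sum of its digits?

506632787 in base 8 is 3614515123.
Digit sum: 3+6+1+4+5+1+5+1+2+3 = 31.

31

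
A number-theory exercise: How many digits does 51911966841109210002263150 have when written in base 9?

27

51911966841109210002263150 in base 9 is 802716787162545271716030482, which has 27 digits.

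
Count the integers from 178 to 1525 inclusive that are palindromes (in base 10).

The integers in [178, 1525] that are palindromes (in base 10): 181, 191, 202, 212, 222, 232, …, 1331, 1441.
87 qualify.

87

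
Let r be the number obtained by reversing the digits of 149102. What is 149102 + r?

351043

Reverse of 149102 is 201941.
149102 + 201941 = 351043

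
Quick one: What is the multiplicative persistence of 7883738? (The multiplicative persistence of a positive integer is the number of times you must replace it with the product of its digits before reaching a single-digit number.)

7883738 → 225792 → 2520 → 0 (3 steps)

3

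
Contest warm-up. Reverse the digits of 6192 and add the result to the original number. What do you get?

Reverse of 6192 is 2916.
6192 + 2916 = 9108

9108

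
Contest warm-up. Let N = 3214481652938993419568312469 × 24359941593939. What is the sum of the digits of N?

3214481652938993419568312469 × 24359941593939 = 78304585320382374765005149839388268525391
Sum of its 41 digits: 189.

189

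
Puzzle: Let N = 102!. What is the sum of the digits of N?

630

102! = 961446671503512660926865558697259548455355905059659464369444714048531715130254590603314961882364451384985595980362059157503710042865532928000000000000000000000000
Sum of its 162 digits: 630.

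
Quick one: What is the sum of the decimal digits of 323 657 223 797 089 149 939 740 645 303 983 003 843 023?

183

3+2+3+6+5+7+2+2+3+7+9+7+0+8+9+1+4+9+9+3+9+7+4+0+6+4+5+3+0+3+9+8+3+0+0+3+8+4+3+0+2+3 = 183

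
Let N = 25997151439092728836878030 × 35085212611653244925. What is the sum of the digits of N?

25997151439092728836878030 × 35085212611653244925 = 912115585537915515428080191741928055941497750
Sum of its 45 digits: 198.

198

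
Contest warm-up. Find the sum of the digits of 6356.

20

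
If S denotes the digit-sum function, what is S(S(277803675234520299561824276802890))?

14

First digit sum: 149.
1+4+9 = 14.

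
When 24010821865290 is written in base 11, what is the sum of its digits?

80

24010821865290 in base 11 is 7717A28A89227.
Digit sum: 7+7+1+7+10+2+8+10+8+9+2+2+7 = 80.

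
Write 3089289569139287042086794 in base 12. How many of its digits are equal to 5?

3089289569139287042086794 in base 12 is 57198B041878010B1A980B6.
The digit 5 appears 1 time.

1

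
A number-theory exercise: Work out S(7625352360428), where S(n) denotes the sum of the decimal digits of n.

7+6+2+5+3+5+2+3+6+0+4+2+8 = 53

53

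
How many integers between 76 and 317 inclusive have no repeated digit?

The integers in [76, 317] that have no repeated digit: 76, 78, 79, 80, 81, 82, …, 316, 317.
179 qualify.

179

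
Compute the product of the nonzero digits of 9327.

9×3×2×7 = 378

378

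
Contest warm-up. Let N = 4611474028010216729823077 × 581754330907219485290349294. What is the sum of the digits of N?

255

4611474028010216729823077 × 581754330907219485290349294 = 2682744987661103960934257803373988709346464151857638
Sum of its 52 digits: 255.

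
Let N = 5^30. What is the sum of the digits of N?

91

5^30 = 931322574615478515625
Sum of its 21 digits: 91.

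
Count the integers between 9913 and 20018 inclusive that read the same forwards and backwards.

The integers in [9913, 20018] that read the same forwards and backwards: 9999, 10001, 10101, 10201, 10301, 10401, …, 19991, 20002.
102 qualify.

102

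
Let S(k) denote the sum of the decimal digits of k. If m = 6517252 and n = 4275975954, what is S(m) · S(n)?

S(6517252) = 6+5+1+7+2+5+2 = 28.
S(4275975954) = 4+2+7+5+9+7+5+9+5+4 = 57.
28 · 57 = 1596.

1596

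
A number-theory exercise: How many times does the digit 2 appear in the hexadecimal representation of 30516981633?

1

30516981633 in base 16 is 71AF42F81.
The digit 2 appears 1 time.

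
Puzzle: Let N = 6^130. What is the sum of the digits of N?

6^130 = 144431708923714697282341921957287977256854489558705240134406338415596406037318860947517804001179467776
Sum of its 102 digits: 468.

468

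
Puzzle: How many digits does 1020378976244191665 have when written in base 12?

1020378976244191665 in base 12 is 5628A36171346B269, which has 17 digits.

17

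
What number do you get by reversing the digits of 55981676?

Reversing 55981676 gives 67618955.

67618955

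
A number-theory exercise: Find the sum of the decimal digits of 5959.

28

5+9+5+9 = 28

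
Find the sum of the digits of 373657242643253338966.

97

3+7+3+6+5+7+2+4+2+6+4+3+2+5+3+3+3+8+9+6+6 = 97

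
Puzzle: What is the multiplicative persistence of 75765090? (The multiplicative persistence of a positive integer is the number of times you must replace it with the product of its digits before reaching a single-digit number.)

75765090 → 0 (1 step)

1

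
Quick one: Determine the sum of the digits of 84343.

22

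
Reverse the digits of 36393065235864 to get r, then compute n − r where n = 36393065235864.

-10460190803499

Reverse of 36393065235864 is 46853256039363.
36393065235864 − 46853256039363 = -10460190803499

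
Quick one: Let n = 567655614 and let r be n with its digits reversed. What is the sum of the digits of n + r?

Reversal of 567655614 is 416556765; 567655614 + 416556765 = 984212379.
Digit sum of 984212379: 9+8+4+2+1+2+3+7+9 = 45.

45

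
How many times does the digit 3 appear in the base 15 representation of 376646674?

376646674 in base 15 is 230EE034.
The digit 3 appears 2 times.

2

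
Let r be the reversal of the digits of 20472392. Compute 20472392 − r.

Reverse of 20472392 is 29327402.
20472392 − 29327402 = -8855010

-8855010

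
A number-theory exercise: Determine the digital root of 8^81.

The digital root of n equals n mod 9 (or 9 when 9 | n), so we need 8^81 mod 9.
8^81 ≡ 8 (mod 9), so the digital root is 8.

8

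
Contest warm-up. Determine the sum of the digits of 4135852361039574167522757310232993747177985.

4+1+3+5+8+5+2+3+6+1+0+3+9+5+7+4+1+6+7+5+2+2+7+5+7+3+1+0+2+3+2+9+9+3+7+4+7+1+7+7+9+8+5 = 195

195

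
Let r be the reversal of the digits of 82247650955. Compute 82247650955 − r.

26341976727

Reverse of 82247650955 is 55905674228.
82247650955 − 55905674228 = 26341976727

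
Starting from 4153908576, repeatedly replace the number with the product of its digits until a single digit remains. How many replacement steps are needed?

1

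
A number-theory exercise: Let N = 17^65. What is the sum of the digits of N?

350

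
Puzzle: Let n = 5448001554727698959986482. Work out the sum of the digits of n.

135

5+4+4+8+0+0+1+5+5+4+7+2+7+6+9+8+9+5+9+9+8+6+4+8+2 = 135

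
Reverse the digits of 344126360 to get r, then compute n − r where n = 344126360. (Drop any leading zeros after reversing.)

280504917

Reverse of 344126360 is 63621443.
344126360 − 63621443 = 280504917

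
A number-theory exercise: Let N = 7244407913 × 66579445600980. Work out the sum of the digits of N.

7244407913 × 66579445600980 = 482328662554892552554740
Sum of its 24 digits: 111.

111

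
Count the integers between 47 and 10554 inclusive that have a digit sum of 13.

The integers in [47, 10554] that have a digit sum of 13: 49, 58, 67, 76, 85, 94, …, 10543, 10552.
529 qualify.

529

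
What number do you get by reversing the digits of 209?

Reversing 209 gives 902.

902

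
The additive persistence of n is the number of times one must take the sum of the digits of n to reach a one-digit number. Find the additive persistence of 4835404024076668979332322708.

4835404024076668979332322708 → 122 → 5 (2 steps)

2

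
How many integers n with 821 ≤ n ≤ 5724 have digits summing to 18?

358

The integers in [821, 5724] that have digits summing to 18: 828, 837, 846, 855, 864, 873, …, 5715, 5724.
358 qualify.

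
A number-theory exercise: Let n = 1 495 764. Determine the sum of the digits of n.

36

1+4+9+5+7+6+4 = 36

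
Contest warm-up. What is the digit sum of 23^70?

409

23^70 = 209386424652304064049051461204995116953510089281143424135257228513176887924733660903369498848049
Sum of its 96 digits: 409.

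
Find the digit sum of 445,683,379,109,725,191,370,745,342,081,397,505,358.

173

4+4+5+6+8+3+3+7+9+1+0+9+7+2+5+1+9+1+3+7+0+7+4+5+3+4+2+0+8+1+3+9+7+5+0+5+3+5+8 = 173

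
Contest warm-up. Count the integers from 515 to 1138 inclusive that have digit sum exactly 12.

40

The integers in [515, 1138] that have digit sum exactly 12: 516, 525, 534, 543, 552, 561, …, 1128, 1137.
40 qualify.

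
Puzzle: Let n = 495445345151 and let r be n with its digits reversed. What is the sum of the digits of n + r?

82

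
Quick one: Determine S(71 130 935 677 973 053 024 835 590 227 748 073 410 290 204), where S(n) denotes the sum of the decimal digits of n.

7+1+1+3+0+9+3+5+6+7+7+9+7+3+0+5+3+0+2+4+8+3+5+5+9+0+2+2+7+7+4+8+0+7+3+4+1+0+2+9+0+2+0+4 = 174

174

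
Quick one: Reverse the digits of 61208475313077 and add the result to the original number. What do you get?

138239832793293

Reverse of 61208475313077 is 77031357480216.
61208475313077 + 77031357480216 = 138239832793293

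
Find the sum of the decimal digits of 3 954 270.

30

3+9+5+4+2+7+0 = 30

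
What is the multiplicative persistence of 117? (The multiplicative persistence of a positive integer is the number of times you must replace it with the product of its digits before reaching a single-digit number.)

1

117 → 7 (1 step)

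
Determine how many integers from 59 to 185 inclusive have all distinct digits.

The integers in [59, 185] that have all distinct digits: 59, 60, 61, 62, 63, 64, …, 184, 185.
98 qualify.

98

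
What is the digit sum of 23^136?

850

23^136 = 156669947679843222005697106865278311374794448666220125137749904222048133081691751003283531011283286691953726797785687497050779232794624603289812341888715246428187818249372706841397572161
Sum of its 186 digits: 850.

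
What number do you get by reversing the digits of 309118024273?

372420811903

Reversing 309118024273 gives 372420811903.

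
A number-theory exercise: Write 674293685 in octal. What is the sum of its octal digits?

674293685 in base 8 is 5014163665.
Digit sum: 5+0+1+4+1+6+3+6+6+5 = 37.

37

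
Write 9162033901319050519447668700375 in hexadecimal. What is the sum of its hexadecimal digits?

9162033901319050519447668700375 in base 16 is 73A420D091CC3DACDA7446B4D7.
Digit sum: 7+3+10+4+2+0+13+0+9+1+12+12+3+13+10+12+13+10+7+4+4+6+11+4+13+7 = 190.

190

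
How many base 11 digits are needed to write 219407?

219407 in base 11 is 13A931, which has 6 digits.

6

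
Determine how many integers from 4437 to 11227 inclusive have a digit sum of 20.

464

The integers in [4437, 11227] that have a digit sum of 20: 4439, 4448, 4457, 4466, 4475, 4484, …, 11189, 11198.
464 qualify.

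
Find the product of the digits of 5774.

5×7×7×4 = 980

980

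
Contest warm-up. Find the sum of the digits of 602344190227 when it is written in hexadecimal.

67

602344190227 in base 16 is 8C3E82F113.
Digit sum: 8+12+3+14+8+2+15+1+1+3 = 67.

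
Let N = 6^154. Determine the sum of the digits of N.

549

6^154 = 684372514226029465146988901666992229076224949729952900951214794768336887871051896367613512122126815126166485053049143296
Sum of its 120 digits: 549.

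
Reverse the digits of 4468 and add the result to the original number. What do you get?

13112

Reverse of 4468 is 8644.
4468 + 8644 = 13112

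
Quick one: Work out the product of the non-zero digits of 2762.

168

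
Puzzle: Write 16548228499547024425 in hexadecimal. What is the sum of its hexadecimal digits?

130

16548228499547024425 in base 16 is E5A71E24E17EEC29.
Digit sum: 14+5+10+7+1+14+2+4+14+1+7+14+14+12+2+9 = 130.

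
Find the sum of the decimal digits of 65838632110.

6+5+8+3+8+6+3+2+1+1+0 = 43

43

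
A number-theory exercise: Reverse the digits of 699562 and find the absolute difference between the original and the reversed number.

Reverse of 699562 is 265996.
|699562 − 265996| = 433566

433566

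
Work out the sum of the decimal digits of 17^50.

271

17^50 = 33300140732146818380750772381422989832214186835186851059977249
Sum of its 62 digits: 271.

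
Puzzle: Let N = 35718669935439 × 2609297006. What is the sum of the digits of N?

35718669935439 × 2609297006 = 93200618520843195995634
Sum of its 23 digits: 102.

102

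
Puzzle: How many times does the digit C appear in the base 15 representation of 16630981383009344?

1

16630981383009344 in base 15 is 882A9ED238D4CE.
The digit C appears 1 time.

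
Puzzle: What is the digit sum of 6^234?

6^234 = 122290463141890234936622223366471428166726768856025957367925973874712511409937880860209174311910168111692973704030362773980406107378194861484274745612176679386471423840878720446365696
Sum of its 183 digits: 819.

819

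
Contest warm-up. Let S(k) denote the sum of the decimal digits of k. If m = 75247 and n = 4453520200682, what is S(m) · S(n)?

1025

S(75247) = 7+5+2+4+7 = 25.
S(4453520200682) = 4+4+5+3+5+2+0+2+0+0+6+8+2 = 41.
25 · 41 = 1025.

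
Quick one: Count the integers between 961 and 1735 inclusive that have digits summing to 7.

28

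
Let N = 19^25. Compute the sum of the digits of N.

19^25 = 93076495688256089536609610280499
Sum of its 32 digits: 163.

163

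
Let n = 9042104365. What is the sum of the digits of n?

9+0+4+2+1+0+4+3+6+5 = 34

34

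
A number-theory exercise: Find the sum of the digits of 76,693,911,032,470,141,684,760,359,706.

125

7+6+6+9+3+9+1+1+0+3+2+4+7+0+1+4+1+6+8+4+7+6+0+3+5+9+7+0+6 = 125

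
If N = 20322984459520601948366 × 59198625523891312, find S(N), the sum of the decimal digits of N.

182

20322984459520601948366 × 59198625523891312 = 1203092746547022786769447242509219996192
Sum of its 40 digits: 182.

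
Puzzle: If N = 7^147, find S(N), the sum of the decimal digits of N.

523

7^147 = 16959454617563682698054005840792102521632243876732771232150341713141856731878591823809299439924812705151100914349041188035543
Sum of its 125 digits: 523.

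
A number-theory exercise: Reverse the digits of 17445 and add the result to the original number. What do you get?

71916

Reverse of 17445 is 54471.
17445 + 54471 = 71916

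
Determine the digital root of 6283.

1

6+2+8+3 = 19
1+9 = 10
1+0 = 1
(Equivalently, 6283 mod 9 = 1.)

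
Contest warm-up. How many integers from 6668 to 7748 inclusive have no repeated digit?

The integers in [6668, 7748] that have no repeated digit: 6701, 6702, 6703, 6704, 6705, 6708, …, 7695, 7698.
560 qualify.

560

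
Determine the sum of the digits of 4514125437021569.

59

4+5+1+4+1+2+5+4+3+7+0+2+1+5+6+9 = 59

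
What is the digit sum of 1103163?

15

1+1+0+3+1+6+3 = 15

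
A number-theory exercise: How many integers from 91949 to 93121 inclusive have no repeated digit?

The integers in [91949, 93121] that have no repeated digit: 92013, 92014, 92015, 92016, 92017, 92018, …, 93108, 93120.
385 qualify.

385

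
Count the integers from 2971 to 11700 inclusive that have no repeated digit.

The integers in [2971, 11700] that have no repeated digit: 2971, 2973, 2974, 2975, 2976, 2978, …, 10986, 10987.
3877 qualify.

3877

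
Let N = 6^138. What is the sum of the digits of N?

441

6^138 = 242589809215613984990578009590212203208248910334634260613591036504250373122777355949226063885245052948054016
Sum of its 108 digits: 441.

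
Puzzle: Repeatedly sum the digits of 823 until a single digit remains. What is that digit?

8+2+3 = 13
1+3 = 4
(Equivalently, 823 mod 9 = 4.)

4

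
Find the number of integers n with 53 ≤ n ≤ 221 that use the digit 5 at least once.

The integers in [53, 221] that use the digit 5 at least once: 53, 54, 55, 56, 57, 58, …, 205, 215.
32 qualify.

32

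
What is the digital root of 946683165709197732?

9+4+6+6+8+3+1+6+5+7+0+9+1+9+7+7+3+2 = 93
9+3 = 12
1+2 = 3
(Equivalently, 946683165709197732 mod 9 = 3.)

3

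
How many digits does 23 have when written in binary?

23 in base 2 is 10111, which has 5 digits.

5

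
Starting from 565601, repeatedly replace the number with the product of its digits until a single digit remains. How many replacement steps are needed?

1

565601 → 0 (1 step)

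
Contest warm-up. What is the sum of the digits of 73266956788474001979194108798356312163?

7+3+2+6+6+9+5+6+7+8+8+4+7+4+0+0+1+9+7+9+1+9+4+1+0+8+7+9+8+3+5+6+3+1+2+1+6+3 = 185

185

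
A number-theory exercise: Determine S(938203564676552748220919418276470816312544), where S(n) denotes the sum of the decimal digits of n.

9+3+8+2+0+3+5+6+4+6+7+6+5+5+2+7+4+8+2+2+0+9+1+9+4+1+8+2+7+6+4+7+0+8+1+6+3+1+2+5+4+4 = 186

186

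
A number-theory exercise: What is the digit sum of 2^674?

2^674 = 78382132970517478991165606422426233672355708521949855379734648809861125861064803929830588940942115354940041435601982738271645192059633193360683542052684438972998018132574030730004068581526319939960438784
Sum of its 203 digits: 913.

913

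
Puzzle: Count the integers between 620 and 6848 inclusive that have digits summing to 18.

458

The integers in [620, 6848] that have digits summing to 18: 639, 648, 657, 666, 675, 684, …, 6831, 6840.
458 qualify.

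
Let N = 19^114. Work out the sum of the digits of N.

19^114 = 59966749513267825724908973980095118760861324233369594776004538342373439980068510542630407345872422176916353536468350271285969351953224368420622121
Sum of its 146 digits: 649.

649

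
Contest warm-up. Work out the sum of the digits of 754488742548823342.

88

7+5+4+4+8+8+7+4+2+5+4+8+8+2+3+3+4+2 = 88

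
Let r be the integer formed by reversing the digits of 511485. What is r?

584115

Reversing 511485 gives 584115.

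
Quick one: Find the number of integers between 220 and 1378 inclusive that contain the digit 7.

The integers in [220, 1378] that contain the digit 7: 227, 237, 247, 257, 267, 270, …, 1377, 1378.
304 qualify.

304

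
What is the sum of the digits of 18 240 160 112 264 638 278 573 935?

1+8+2+4+0+1+6+0+1+1+2+2+6+4+6+3+8+2+7+8+5+7+3+9+3+5 = 104

104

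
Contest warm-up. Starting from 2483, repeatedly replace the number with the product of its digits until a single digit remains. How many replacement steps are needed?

3

2483 → 192 → 18 → 8 (3 steps)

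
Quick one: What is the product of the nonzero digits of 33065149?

3×3×6×5×1×4×9 = 9720

9720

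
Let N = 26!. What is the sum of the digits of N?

26! = 403291461126605635584000000
Sum of its 27 digits: 81.

81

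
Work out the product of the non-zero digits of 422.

16

4×2×2 = 16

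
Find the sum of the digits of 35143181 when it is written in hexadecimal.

41

35143181 in base 16 is 2183E0D.
Digit sum: 2+1+8+3+14+0+13 = 41.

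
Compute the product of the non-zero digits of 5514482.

6400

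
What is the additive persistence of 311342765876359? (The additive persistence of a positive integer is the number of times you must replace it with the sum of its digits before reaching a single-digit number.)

311342765876359 → 70 → 7 (2 steps)

2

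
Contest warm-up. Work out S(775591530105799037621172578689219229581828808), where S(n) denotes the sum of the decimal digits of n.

218

7+7+5+5+9+1+5+3+0+1+0+5+7+9+9+0+3+7+6+2+1+1+7+2+5+7+8+6+8+9+2+1+9+2+2+9+5+8+1+8+2+8+8+0+8 = 218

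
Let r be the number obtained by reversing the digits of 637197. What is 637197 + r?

1428933

Reverse of 637197 is 791736.
637197 + 791736 = 1428933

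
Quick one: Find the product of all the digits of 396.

3×9×6 = 162

162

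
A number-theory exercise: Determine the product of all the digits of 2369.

2×3×6×9 = 324

324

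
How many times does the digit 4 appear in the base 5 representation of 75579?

75579 in base 5 is 4404304.
The digit 4 appears 4 times.

4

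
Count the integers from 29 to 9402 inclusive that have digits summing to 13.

The integers in [29, 9402] that have digits summing to 13: 49, 58, 67, 76, 85, 94, …, 9310, 9400.
480 qualify.

480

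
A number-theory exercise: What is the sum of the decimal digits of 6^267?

927

6^267 = 5839610118748173384042916438012884343190456918632681597802191859555588085975213774292841045426132080312269934436602736781280813491693061209618278521853125725880871633364312533867616872931869252751252296564736
Sum of its 208 digits: 927.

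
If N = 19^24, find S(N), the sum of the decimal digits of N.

163

19^24 = 4898762930960846817716295277921
Sum of its 31 digits: 163.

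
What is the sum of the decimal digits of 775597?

40

7+7+5+5+9+7 = 40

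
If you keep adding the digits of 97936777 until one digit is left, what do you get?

1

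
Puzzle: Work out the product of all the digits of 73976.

7938

7×3×9×7×6 = 7938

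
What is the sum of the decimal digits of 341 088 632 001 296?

53

3+4+1+0+8+8+6+3+2+0+0+1+2+9+6 = 53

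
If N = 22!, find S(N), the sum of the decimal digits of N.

22! = 1124000727777607680000
Sum of its 22 digits: 72.

72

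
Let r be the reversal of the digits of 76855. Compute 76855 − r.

20988

Reverse of 76855 is 55867.
76855 − 55867 = 20988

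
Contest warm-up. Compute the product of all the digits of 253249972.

2×5×3×2×4×9×9×7×2 = 272160

272160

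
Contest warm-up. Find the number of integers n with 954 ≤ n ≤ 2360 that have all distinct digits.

The integers in [954, 2360] that have all distinct digits: 954, 956, 957, 958, 960, 961, …, 2359, 2360.
673 qualify.

673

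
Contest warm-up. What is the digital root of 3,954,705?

6

3+9+5+4+7+0+5 = 33
3+3 = 6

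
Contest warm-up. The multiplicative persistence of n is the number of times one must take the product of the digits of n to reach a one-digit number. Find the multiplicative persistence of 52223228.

2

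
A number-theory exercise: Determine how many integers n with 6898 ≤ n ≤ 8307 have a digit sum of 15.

68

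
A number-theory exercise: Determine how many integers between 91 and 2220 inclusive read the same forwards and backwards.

The integers in [91, 2220] that read the same forwards and backwards: 99, 101, 111, 121, 131, 141, …, 2002, 2112.
103 qualify.

103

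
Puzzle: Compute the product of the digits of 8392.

432

8×3×9×2 = 432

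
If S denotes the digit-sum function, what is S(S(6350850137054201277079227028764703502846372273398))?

19

First digit sum: 199.
1+9+9 = 19.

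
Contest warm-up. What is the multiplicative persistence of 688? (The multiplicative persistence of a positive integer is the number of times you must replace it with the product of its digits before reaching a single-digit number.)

688 → 384 → 96 → 54 → 20 → 0 (5 steps)

5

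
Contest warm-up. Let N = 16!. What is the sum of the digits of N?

16! = 20922789888000
Sum of its 14 digits: 63.

63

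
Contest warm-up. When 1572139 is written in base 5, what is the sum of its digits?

15

1572139 in base 5 is 400302024.
Digit sum: 4+0+0+3+0+2+0+2+4 = 15.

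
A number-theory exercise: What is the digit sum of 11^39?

11^39 = 41144777789250865278081232758997200423491
Sum of its 41 digits: 188.

188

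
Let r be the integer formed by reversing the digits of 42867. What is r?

76824

Reversing 42867 gives 76824.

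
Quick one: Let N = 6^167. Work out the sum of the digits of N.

630

6^167 = 8938380001266777906884958508420497831014352408807896669415371777961485697689510482513941933974205155511460896352112388399993716736
Sum of its 130 digits: 630.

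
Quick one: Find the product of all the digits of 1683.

1×6×8×3 = 144

144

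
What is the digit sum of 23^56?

331

23^56 = 18061708005752857061620870906539210750802836284237842525970767008798325863361
Sum of its 77 digits: 331.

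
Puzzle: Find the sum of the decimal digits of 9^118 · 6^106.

882

9^118 · 6^106 = 1215202500531014689388531065624562073707484528786710418434403612581451683450646883164836770082810243355367048863826365896992704087068543879047236916560868399427538596946523164383739261434908901376
Sum of its 196 digits: 882.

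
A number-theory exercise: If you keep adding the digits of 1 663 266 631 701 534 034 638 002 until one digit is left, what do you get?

5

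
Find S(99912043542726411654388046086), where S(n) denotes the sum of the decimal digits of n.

9+9+9+1+2+0+4+3+5+4+2+7+2+6+4+1+1+6+5+4+3+8+8+0+4+6+0+8+6 = 127

127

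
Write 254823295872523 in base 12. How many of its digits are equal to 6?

4

254823295872523 in base 12 is 246B65662474B7.
The digit 6 appears 4 times.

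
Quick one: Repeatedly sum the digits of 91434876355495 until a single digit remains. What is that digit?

1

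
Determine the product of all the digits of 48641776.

225792

4×8×6×4×1×7×7×6 = 225792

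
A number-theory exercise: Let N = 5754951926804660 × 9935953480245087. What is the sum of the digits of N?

5754951926804660 × 9935953480245087 = 57180934625777930710101573705420
Sum of its 32 digits: 126.

126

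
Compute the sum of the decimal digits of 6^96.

342

6^96 = 504103876157462118901767181449118688686067677834070116931382690099920633856
Sum of its 75 digits: 342.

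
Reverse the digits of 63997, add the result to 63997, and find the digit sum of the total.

23

Reversal of 63997 is 79936; 63997 + 79936 = 143933.
Digit sum of 143933: 1+4+3+9+3+3 = 23.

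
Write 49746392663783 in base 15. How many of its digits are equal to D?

49746392663783 in base 15 is 5B40402D55A8.
The digit D appears 1 time.

1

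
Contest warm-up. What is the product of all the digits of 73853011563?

0

7×3×8×5×3×0×1×1×5×6×3 = 0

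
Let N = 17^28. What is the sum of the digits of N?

17^28 = 28351092476867700887730107366063041
Sum of its 35 digits: 145.

145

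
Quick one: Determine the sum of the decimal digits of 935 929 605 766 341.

9+3+5+9+2+9+6+0+5+7+6+6+3+4+1 = 75

75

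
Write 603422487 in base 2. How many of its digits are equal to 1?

21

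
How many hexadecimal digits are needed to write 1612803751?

1612803751 in base 16 is 60216EA7, which has 8 digits.

8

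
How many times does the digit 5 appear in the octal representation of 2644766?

2644766 in base 8 is 12055436.
The digit 5 appears 2 times.

2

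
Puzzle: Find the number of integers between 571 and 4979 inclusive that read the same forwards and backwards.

82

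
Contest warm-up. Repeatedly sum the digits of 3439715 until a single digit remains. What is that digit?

3+4+3+9+7+1+5 = 32
3+2 = 5

5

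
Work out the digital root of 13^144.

The digital root of n equals n mod 9 (or 9 when 9 | n), so we need 13^144 mod 9.
13^144 ≡ 1 (mod 9), so the digital root is 1.

1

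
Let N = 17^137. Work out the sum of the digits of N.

17^137 = 3728225982844363781861724425971421229162457931028002814263570949119583604823620976232351255290005466648976059071292113794375721986638323744243939139560361849062298463377
Sum of its 169 digits: 746.

746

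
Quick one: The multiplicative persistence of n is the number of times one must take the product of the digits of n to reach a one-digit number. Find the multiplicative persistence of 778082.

1

778082 → 0 (1 step)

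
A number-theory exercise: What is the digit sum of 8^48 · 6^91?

8^48 · 6^91 = 1445716576103292081068993662976597042808469585990768777342937391684485594949545854051819393190330845020117528477696
Sum of its 115 digits: 567.

567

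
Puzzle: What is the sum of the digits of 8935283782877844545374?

8+9+3+5+2+8+3+7+8+2+8+7+7+8+4+4+5+4+5+3+7+4 = 121

121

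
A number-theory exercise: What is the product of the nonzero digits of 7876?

2352

7×8×7×6 = 2352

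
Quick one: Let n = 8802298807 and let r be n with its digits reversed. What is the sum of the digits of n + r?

Reversal of 8802298807 is 7088922088; 8802298807 + 7088922088 = 15891220895.
Digit sum of 15891220895: 1+5+8+9+1+2+2+0+8+9+5 = 50.

50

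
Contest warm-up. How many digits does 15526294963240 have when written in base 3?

28

15526294963240 in base 3 is 2000222022002012011121220111, which has 28 digits.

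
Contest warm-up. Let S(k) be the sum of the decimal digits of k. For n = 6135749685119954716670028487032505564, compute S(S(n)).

16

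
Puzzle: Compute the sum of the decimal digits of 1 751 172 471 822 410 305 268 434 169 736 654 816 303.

1+7+5+1+1+7+2+4+7+1+8+2+2+4+1+0+3+0+5+2+6+8+4+3+4+1+6+9+7+3+6+6+5+4+8+1+6+3+0+3 = 156

156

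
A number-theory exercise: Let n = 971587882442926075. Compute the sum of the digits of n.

9+7+1+5+8+7+8+8+2+4+4+2+9+2+6+0+7+5 = 94

94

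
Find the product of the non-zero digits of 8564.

8×5×6×4 = 960

960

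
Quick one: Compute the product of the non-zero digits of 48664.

4×8×6×6×4 = 4608

4608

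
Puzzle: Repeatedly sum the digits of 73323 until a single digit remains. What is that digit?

7+3+3+2+3 = 18
1+8 = 9

9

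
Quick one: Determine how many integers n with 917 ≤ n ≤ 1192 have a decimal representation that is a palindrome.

11

The integers in [917, 1192] that have a decimal representation that is a palindrome: 919, 929, 939, 949, 959, 969, …, 1001, 1111.
11 qualify.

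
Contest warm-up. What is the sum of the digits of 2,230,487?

26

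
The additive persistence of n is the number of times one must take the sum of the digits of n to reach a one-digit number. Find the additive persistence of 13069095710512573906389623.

13069095710512573906389623 → 110 → 2 (2 steps)

2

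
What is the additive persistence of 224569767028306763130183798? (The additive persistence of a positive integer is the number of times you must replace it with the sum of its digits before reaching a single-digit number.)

224569767028306763130183798 → 123 → 6 (2 steps)

2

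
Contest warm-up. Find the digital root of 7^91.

The digital root of n equals n mod 9 (or 9 when 9 | n), so we need 7^91 mod 9.
7^91 ≡ 7 (mod 9), so the digital root is 7.

7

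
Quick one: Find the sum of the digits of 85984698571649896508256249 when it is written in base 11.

119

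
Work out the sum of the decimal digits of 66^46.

66^46 = 500058754589672853754888434142771836721322615636029797590781913887274816170797039616
Sum of its 84 digits: 405.

405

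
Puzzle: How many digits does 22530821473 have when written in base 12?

10

22530821473 in base 12 is 4449639A01, which has 10 digits.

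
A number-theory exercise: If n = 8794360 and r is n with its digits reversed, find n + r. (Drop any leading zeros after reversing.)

9429338

Reverse of 8794360 is 634978.
8794360 + 634978 = 9429338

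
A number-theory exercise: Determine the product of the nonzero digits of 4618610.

1152

4×6×1×8×6×1 = 1152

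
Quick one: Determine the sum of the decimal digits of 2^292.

394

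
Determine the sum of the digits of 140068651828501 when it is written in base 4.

140068651828501 in base 4 is 133312101012033020110111.
Digit sum: 1+3+3+3+1+2+1+0+1+0+1+2+0+3+3+0+2+0+1+1+0+1+1+1 = 31.

31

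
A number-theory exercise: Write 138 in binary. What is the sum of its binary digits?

3

138 in base 2 is 10001010.
Digit sum: 1+0+0+0+1+0+1+0 = 3.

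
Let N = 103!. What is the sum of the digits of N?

103! = 99029007164861804075467152545817733490901658221144924830052805546998766658416222832141441073883538492653516385977292093222882134415149891584000000000000000000000000
Sum of its 164 digits: 621.

621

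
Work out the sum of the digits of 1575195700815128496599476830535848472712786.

212

1+5+7+5+1+9+5+7+0+0+8+1+5+1+2+8+4+9+6+5+9+9+4+7+6+8+3+0+5+3+5+8+4+8+4+7+2+7+1+2+7+8+6 = 212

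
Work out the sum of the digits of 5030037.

5+0+3+0+0+3+7 = 18

18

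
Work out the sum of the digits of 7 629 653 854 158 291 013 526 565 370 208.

134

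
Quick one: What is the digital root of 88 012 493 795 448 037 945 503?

8+8+0+1+2+4+9+3+7+9+5+4+4+8+0+3+7+9+4+5+5+0+3 = 108
1+0+8 = 9

9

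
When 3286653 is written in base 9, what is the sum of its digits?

3286653 in base 9 is 6158386.
Digit sum: 6+1+5+8+3+8+6 = 37.

37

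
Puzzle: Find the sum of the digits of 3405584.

3+4+0+5+5+8+4 = 29

29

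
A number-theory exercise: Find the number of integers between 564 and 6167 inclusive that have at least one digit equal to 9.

1550

The integers in [564, 6167] that have at least one digit equal to 9: 569, 579, 589, 590, 591, 592, …, 6149, 6159.
1550 qualify.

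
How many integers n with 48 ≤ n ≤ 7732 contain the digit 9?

The integers in [48, 7732] that contain the digit 9: 49, 59, 69, 79, 89, 90, …, 7719, 7729.
2029 qualify.

2029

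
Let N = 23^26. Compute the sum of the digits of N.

178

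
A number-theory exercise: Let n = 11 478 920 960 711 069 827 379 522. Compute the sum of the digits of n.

116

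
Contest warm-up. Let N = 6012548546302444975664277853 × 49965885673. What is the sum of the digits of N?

6012548546302444975664277853 × 49965885673 = 300422313267910312534414574433103900069
Sum of its 39 digits: 124.

124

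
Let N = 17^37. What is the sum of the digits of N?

197

17^37 = 3362095853201812742282475234995233875224247377
Sum of its 46 digits: 197.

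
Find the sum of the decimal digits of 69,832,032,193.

6+9+8+3+2+0+3+2+1+9+3 = 46

46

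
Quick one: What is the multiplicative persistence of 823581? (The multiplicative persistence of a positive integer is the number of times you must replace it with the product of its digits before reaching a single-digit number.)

823581 → 1920 → 0 (2 steps)

2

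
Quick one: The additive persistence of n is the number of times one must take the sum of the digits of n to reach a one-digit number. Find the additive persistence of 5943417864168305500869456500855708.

3

5943417864168305500869456500855708 → 155 → 11 → 2 (3 steps)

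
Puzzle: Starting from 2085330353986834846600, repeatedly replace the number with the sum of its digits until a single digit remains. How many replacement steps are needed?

2085330353986834846600 → 94 → 13 → 4 (3 steps)

3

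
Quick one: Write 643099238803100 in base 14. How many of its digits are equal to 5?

643099238803100 in base 14 is B4B42525569D2.
The digit 5 appears 3 times.

3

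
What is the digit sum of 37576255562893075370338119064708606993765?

196

3+7+5+7+6+2+5+5+5+6+2+8+9+3+0+7+5+3+7+0+3+3+8+1+1+9+0+6+4+7+0+8+6+0+6+9+9+3+7+6+5 = 196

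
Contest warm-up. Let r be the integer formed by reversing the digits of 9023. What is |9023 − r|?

Reverse of 9023 is 3209.
|9023 − 3209| = 5814

5814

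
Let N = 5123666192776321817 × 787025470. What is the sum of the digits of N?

152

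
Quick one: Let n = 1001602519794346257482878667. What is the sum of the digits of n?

1+0+0+1+6+0+2+5+1+9+7+9+4+3+4+6+2+5+7+4+8+2+8+7+8+6+6+7 = 128

128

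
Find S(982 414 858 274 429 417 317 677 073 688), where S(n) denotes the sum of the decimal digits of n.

152

9+8+2+4+1+4+8+5+8+2+7+4+4+2+9+4+1+7+3+1+7+6+7+7+0+7+3+6+8+8 = 152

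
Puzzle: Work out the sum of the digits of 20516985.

36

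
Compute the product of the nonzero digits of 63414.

288

6×3×4×1×4 = 288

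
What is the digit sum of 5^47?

5^47 = 710542735760100185871124267578125
Sum of its 33 digits: 128.

128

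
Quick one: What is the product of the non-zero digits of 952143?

9×5×2×1×4×3 = 1080

1080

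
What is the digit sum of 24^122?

24^122 = 2430924601554558106501583557471581132450714633182962572040985651531628506455182186843595860773183644628482120557244147909638710725431580580057583604819573676633883672576
Sum of its 169 digits: 738.

738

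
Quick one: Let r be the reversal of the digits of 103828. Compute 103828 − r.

Reverse of 103828 is 828301.
103828 − 828301 = -724473

-724473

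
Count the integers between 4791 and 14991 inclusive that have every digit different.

3982

The integers in [4791, 14991] that have every digit different: 4791, 4792, 4793, 4795, 4796, 4798, …, 14986, 14987.
3982 qualify.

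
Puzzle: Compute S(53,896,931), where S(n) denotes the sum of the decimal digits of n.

5+3+8+9+6+9+3+1 = 44

44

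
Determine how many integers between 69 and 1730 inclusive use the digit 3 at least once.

473

The integers in [69, 1730] that use the digit 3 at least once: 73, 83, 93, 103, 113, 123, …, 1723, 1730.
473 qualify.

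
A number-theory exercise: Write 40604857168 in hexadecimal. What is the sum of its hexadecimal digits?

40604857168 in base 16 is 9743CF350.
Digit sum: 9+7+4+3+12+15+3+5+0 = 58.

58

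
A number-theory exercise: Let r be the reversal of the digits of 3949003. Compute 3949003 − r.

Reverse of 3949003 is 3009493.
3949003 − 3009493 = 939510

939510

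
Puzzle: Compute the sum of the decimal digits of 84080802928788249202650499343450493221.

164

8+4+0+8+0+8+0+2+9+2+8+7+8+8+2+4+9+2+0+2+6+5+0+4+9+9+3+4+3+4+5+0+4+9+3+2+2+1 = 164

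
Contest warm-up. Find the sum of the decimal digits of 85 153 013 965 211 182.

8+5+1+5+3+0+1+3+9+6+5+2+1+1+1+8+2 = 61

61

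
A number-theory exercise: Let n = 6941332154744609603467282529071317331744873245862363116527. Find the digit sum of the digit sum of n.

First digit sum: 242.
2+4+2 = 8.

8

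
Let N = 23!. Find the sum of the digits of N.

99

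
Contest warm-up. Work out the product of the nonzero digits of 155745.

3500

1×5×5×7×4×5 = 3500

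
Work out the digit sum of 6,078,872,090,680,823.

6+0+7+8+8+7+2+0+9+0+6+8+0+8+2+3 = 74

74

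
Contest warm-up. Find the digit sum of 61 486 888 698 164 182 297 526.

6+1+4+8+6+8+8+8+6+9+8+1+6+4+1+8+2+2+9+7+5+2+6 = 125

125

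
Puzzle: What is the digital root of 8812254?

3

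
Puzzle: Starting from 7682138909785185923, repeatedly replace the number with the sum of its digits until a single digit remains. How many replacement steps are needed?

2

7682138909785185923 → 101 → 2 (2 steps)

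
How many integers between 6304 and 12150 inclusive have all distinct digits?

2224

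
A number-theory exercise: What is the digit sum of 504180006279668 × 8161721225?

109

504180006279668 × 8161721225 = 4114976658473399601553300
Sum of its 25 digits: 109.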